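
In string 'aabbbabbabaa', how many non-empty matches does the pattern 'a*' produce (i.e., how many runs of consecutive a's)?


Pattern 'a*' matches zero or more a's. We want non-empty runs of consecutive a's.
String: 'aabbbabbabaa'
Walking through the string to find runs of a's:
  Run 1: positions 0-1 -> 'aa'
  Run 2: positions 5-5 -> 'a'
  Run 3: positions 8-8 -> 'a'
  Run 4: positions 10-11 -> 'aa'
Non-empty runs found: ['aa', 'a', 'a', 'aa']
Count: 4

4


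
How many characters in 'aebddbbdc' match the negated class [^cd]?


Negated class [^cd] matches any char NOT in {c, d}
Scanning 'aebddbbdc':
  pos 0: 'a' -> MATCH
  pos 1: 'e' -> MATCH
  pos 2: 'b' -> MATCH
  pos 3: 'd' -> no (excluded)
  pos 4: 'd' -> no (excluded)
  pos 5: 'b' -> MATCH
  pos 6: 'b' -> MATCH
  pos 7: 'd' -> no (excluded)
  pos 8: 'c' -> no (excluded)
Total matches: 5

5


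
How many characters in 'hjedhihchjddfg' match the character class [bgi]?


Character class [bgi] matches any of: {b, g, i}
Scanning string 'hjedhihchjddfg' character by character:
  pos 0: 'h' -> no
  pos 1: 'j' -> no
  pos 2: 'e' -> no
  pos 3: 'd' -> no
  pos 4: 'h' -> no
  pos 5: 'i' -> MATCH
  pos 6: 'h' -> no
  pos 7: 'c' -> no
  pos 8: 'h' -> no
  pos 9: 'j' -> no
  pos 10: 'd' -> no
  pos 11: 'd' -> no
  pos 12: 'f' -> no
  pos 13: 'g' -> MATCH
Total matches: 2

2


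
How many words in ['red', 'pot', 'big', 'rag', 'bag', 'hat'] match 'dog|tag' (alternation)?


Alternation 'dog|tag' matches either 'dog' or 'tag'.
Checking each word:
  'red' -> no
  'pot' -> no
  'big' -> no
  'rag' -> no
  'bag' -> no
  'hat' -> no
Matches: []
Count: 0

0


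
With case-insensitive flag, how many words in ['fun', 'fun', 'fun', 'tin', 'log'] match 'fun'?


Case-insensitive matching: compare each word's lowercase form to 'fun'.
  'fun' -> lower='fun' -> MATCH
  'fun' -> lower='fun' -> MATCH
  'fun' -> lower='fun' -> MATCH
  'tin' -> lower='tin' -> no
  'log' -> lower='log' -> no
Matches: ['fun', 'fun', 'fun']
Count: 3

3


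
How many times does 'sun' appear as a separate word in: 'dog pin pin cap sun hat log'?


Scanning each word for exact match 'sun':
  Word 1: 'dog' -> no
  Word 2: 'pin' -> no
  Word 3: 'pin' -> no
  Word 4: 'cap' -> no
  Word 5: 'sun' -> MATCH
  Word 6: 'hat' -> no
  Word 7: 'log' -> no
Total matches: 1

1


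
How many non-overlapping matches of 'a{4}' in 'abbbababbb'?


Pattern 'a{4}' matches exactly 4 consecutive a's (greedy, non-overlapping).
String: 'abbbababbb'
Scanning for runs of a's:
  Run at pos 0: 'a' (length 1) -> 0 match(es)
  Run at pos 4: 'a' (length 1) -> 0 match(es)
  Run at pos 6: 'a' (length 1) -> 0 match(es)
Matches found: []
Total: 0

0


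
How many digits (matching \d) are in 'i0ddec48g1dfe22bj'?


\d matches any digit 0-9.
Scanning 'i0ddec48g1dfe22bj':
  pos 1: '0' -> DIGIT
  pos 6: '4' -> DIGIT
  pos 7: '8' -> DIGIT
  pos 9: '1' -> DIGIT
  pos 13: '2' -> DIGIT
  pos 14: '2' -> DIGIT
Digits found: ['0', '4', '8', '1', '2', '2']
Total: 6

6


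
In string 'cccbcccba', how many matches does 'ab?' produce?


Pattern 'ab?' matches 'a' optionally followed by 'b'.
String: 'cccbcccba'
Scanning left to right for 'a' then checking next char:
  Match 1: 'a' (a not followed by b)
Total matches: 1

1


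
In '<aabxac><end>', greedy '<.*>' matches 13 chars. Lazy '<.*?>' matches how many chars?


Greedy '<.*>' tries to match as MUCH as possible.
Lazy '<.*?>' tries to match as LITTLE as possible.

String: '<aabxac><end>'
Greedy '<.*>' starts at first '<' and extends to the LAST '>': '<aabxac><end>' (13 chars)
Lazy '<.*?>' starts at first '<' and stops at the FIRST '>': '<aabxac>' (8 chars)

8


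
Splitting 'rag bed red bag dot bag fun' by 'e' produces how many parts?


Splitting by 'e' breaks the string at each occurrence of the separator.
Text: 'rag bed red bag dot bag fun'
Parts after split:
  Part 1: 'rag b'
  Part 2: 'd r'
  Part 3: 'd bag dot bag fun'
Total parts: 3

3


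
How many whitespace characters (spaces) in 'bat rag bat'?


\s matches whitespace characters (spaces, tabs, etc.).
Text: 'bat rag bat'
This text has 3 words separated by spaces.
Number of spaces = number of words - 1 = 3 - 1 = 2

2


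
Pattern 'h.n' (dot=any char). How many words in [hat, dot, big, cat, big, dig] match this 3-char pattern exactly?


Pattern 'h.n' means: starts with 'h', any single char, ends with 'n'.
Checking each word (must be exactly 3 chars):
  'hat' (len=3): no
  'dot' (len=3): no
  'big' (len=3): no
  'cat' (len=3): no
  'big' (len=3): no
  'dig' (len=3): no
Matching words: []
Total: 0

0


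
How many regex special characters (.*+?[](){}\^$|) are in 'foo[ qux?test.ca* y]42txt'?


Regex special characters are: . * + ? [ ] ( ) { } \ ^ $ |
Scanning 'foo[ qux?test.ca* y]42txt':
  pos 3: '[' -> SPECIAL
  pos 8: '?' -> SPECIAL
  pos 13: '.' -> SPECIAL
  pos 16: '*' -> SPECIAL
  pos 19: ']' -> SPECIAL
Special chars found: ['[', '?', '.', '*', ']']
Total: 5

5


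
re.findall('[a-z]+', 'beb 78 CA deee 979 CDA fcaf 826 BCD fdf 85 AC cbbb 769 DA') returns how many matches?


Pattern '[a-z]+' finds one or more lowercase letters.
Text: 'beb 78 CA deee 979 CDA fcaf 826 BCD fdf 85 AC cbbb 769 DA'
Scanning for matches:
  Match 1: 'beb'
  Match 2: 'deee'
  Match 3: 'fcaf'
  Match 4: 'fdf'
  Match 5: 'cbbb'
Total matches: 5

5


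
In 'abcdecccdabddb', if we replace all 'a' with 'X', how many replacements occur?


re.sub('a', 'X', text) replaces every occurrence of 'a' with 'X'.
Text: 'abcdecccdabddb'
Scanning for 'a':
  pos 0: 'a' -> replacement #1
  pos 9: 'a' -> replacement #2
Total replacements: 2

2


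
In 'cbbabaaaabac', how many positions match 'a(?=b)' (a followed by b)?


Lookahead 'a(?=b)' matches 'a' only when followed by 'b'.
String: 'cbbabaaaabac'
Checking each position where char is 'a':
  pos 3: 'a' -> MATCH (next='b')
  pos 5: 'a' -> no (next='a')
  pos 6: 'a' -> no (next='a')
  pos 7: 'a' -> no (next='a')
  pos 8: 'a' -> MATCH (next='b')
  pos 10: 'a' -> no (next='c')
Matching positions: [3, 8]
Count: 2

2


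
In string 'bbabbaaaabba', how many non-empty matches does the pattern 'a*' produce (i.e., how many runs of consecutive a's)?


Pattern 'a*' matches zero or more a's. We want non-empty runs of consecutive a's.
String: 'bbabbaaaabba'
Walking through the string to find runs of a's:
  Run 1: positions 2-2 -> 'a'
  Run 2: positions 5-8 -> 'aaaa'
  Run 3: positions 11-11 -> 'a'
Non-empty runs found: ['a', 'aaaa', 'a']
Count: 3

3


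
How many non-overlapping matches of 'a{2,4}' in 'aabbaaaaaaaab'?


Pattern 'a{2,4}' matches between 2 and 4 consecutive a's (greedy).
String: 'aabbaaaaaaaab'
Finding runs of a's and applying greedy matching:
  Run at pos 0: 'aa' (length 2)
  Run at pos 4: 'aaaaaaaa' (length 8)
Matches: ['aa', 'aaaa', 'aaaa']
Count: 3

3


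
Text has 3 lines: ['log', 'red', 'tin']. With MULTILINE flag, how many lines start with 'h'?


With MULTILINE flag, ^ matches the start of each line.
Lines: ['log', 'red', 'tin']
Checking which lines start with 'h':
  Line 1: 'log' -> no
  Line 2: 'red' -> no
  Line 3: 'tin' -> no
Matching lines: []
Count: 0

0


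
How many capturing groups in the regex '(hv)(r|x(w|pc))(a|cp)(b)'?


To count capturing groups, count each '(' that starts a group.
Pattern: '(hv)(r|x(w|pc))(a|cp)(b)'
Walking through the pattern:
  Position 0: '(' -> group #1
  Position 4: '(' -> group #2
  Position 8: '(' -> group #3
  Position 15: '(' -> group #4
  Position 21: '(' -> group #5
Total capturing groups: 5

5


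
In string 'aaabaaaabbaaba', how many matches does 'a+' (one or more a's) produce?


Pattern 'a+' matches one or more consecutive a's.
String: 'aaabaaaabbaaba'
Scanning for runs of a:
  Match 1: 'aaa' (length 3)
  Match 2: 'aaaa' (length 4)
  Match 3: 'aa' (length 2)
  Match 4: 'a' (length 1)
Total matches: 4

4


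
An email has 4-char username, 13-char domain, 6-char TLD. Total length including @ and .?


An email address has format: username@domain.tld
Username length: 4
'@' character: 1
Domain length: 13
'.' character: 1
TLD length: 6
Total = 4 + 1 + 13 + 1 + 6 = 25

25


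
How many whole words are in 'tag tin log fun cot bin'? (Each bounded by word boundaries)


Word boundaries (\b) mark the start/end of each word.
Text: 'tag tin log fun cot bin'
Splitting by whitespace:
  Word 1: 'tag'
  Word 2: 'tin'
  Word 3: 'log'
  Word 4: 'fun'
  Word 5: 'cot'
  Word 6: 'bin'
Total whole words: 6

6


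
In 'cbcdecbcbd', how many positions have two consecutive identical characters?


Looking for consecutive identical characters in 'cbcdecbcbd':
  pos 0-1: 'c' vs 'b' -> different
  pos 1-2: 'b' vs 'c' -> different
  pos 2-3: 'c' vs 'd' -> different
  pos 3-4: 'd' vs 'e' -> different
  pos 4-5: 'e' vs 'c' -> different
  pos 5-6: 'c' vs 'b' -> different
  pos 6-7: 'b' vs 'c' -> different
  pos 7-8: 'c' vs 'b' -> different
  pos 8-9: 'b' vs 'd' -> different
Consecutive identical pairs: []
Count: 0

0


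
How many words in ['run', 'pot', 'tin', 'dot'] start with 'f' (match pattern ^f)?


Pattern ^f anchors to start of word. Check which words begin with 'f':
  'run' -> no
  'pot' -> no
  'tin' -> no
  'dot' -> no
Matching words: []
Count: 0

0


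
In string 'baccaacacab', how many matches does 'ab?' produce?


Pattern 'ab?' matches 'a' optionally followed by 'b'.
String: 'baccaacacab'
Scanning left to right for 'a' then checking next char:
  Match 1: 'a' (a not followed by b)
  Match 2: 'a' (a not followed by b)
  Match 3: 'a' (a not followed by b)
  Match 4: 'a' (a not followed by b)
  Match 5: 'ab' (a followed by b)
Total matches: 5

5


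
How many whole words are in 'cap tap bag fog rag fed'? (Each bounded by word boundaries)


Word boundaries (\b) mark the start/end of each word.
Text: 'cap tap bag fog rag fed'
Splitting by whitespace:
  Word 1: 'cap'
  Word 2: 'tap'
  Word 3: 'bag'
  Word 4: 'fog'
  Word 5: 'rag'
  Word 6: 'fed'
Total whole words: 6

6


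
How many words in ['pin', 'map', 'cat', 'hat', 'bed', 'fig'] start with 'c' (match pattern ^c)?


Pattern ^c anchors to start of word. Check which words begin with 'c':
  'pin' -> no
  'map' -> no
  'cat' -> MATCH (starts with 'c')
  'hat' -> no
  'bed' -> no
  'fig' -> no
Matching words: ['cat']
Count: 1

1


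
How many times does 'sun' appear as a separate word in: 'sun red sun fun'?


Scanning each word for exact match 'sun':
  Word 1: 'sun' -> MATCH
  Word 2: 'red' -> no
  Word 3: 'sun' -> MATCH
  Word 4: 'fun' -> no
Total matches: 2

2


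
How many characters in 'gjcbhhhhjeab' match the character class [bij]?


Character class [bij] matches any of: {b, i, j}
Scanning string 'gjcbhhhhjeab' character by character:
  pos 0: 'g' -> no
  pos 1: 'j' -> MATCH
  pos 2: 'c' -> no
  pos 3: 'b' -> MATCH
  pos 4: 'h' -> no
  pos 5: 'h' -> no
  pos 6: 'h' -> no
  pos 7: 'h' -> no
  pos 8: 'j' -> MATCH
  pos 9: 'e' -> no
  pos 10: 'a' -> no
  pos 11: 'b' -> MATCH
Total matches: 4

4


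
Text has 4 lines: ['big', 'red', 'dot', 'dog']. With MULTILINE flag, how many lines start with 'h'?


With MULTILINE flag, ^ matches the start of each line.
Lines: ['big', 'red', 'dot', 'dog']
Checking which lines start with 'h':
  Line 1: 'big' -> no
  Line 2: 'red' -> no
  Line 3: 'dot' -> no
  Line 4: 'dog' -> no
Matching lines: []
Count: 0

0


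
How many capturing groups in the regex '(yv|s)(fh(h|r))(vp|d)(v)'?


To count capturing groups, count each '(' that starts a group.
Pattern: '(yv|s)(fh(h|r))(vp|d)(v)'
Walking through the pattern:
  Position 0: '(' -> group #1
  Position 6: '(' -> group #2
  Position 9: '(' -> group #3
  Position 15: '(' -> group #4
  Position 21: '(' -> group #5
Total capturing groups: 5

5


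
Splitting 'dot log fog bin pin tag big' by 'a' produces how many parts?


Splitting by 'a' breaks the string at each occurrence of the separator.
Text: 'dot log fog bin pin tag big'
Parts after split:
  Part 1: 'dot log fog bin pin t'
  Part 2: 'g big'
Total parts: 2

2


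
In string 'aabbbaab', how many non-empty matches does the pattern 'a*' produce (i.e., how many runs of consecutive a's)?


Pattern 'a*' matches zero or more a's. We want non-empty runs of consecutive a's.
String: 'aabbbaab'
Walking through the string to find runs of a's:
  Run 1: positions 0-1 -> 'aa'
  Run 2: positions 5-6 -> 'aa'
Non-empty runs found: ['aa', 'aa']
Count: 2

2


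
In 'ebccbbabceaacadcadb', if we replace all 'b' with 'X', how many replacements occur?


re.sub('b', 'X', text) replaces every occurrence of 'b' with 'X'.
Text: 'ebccbbabceaacadcadb'
Scanning for 'b':
  pos 1: 'b' -> replacement #1
  pos 4: 'b' -> replacement #2
  pos 5: 'b' -> replacement #3
  pos 7: 'b' -> replacement #4
  pos 18: 'b' -> replacement #5
Total replacements: 5

5


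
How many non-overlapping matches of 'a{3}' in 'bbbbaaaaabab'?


Pattern 'a{3}' matches exactly 3 consecutive a's (greedy, non-overlapping).
String: 'bbbbaaaaabab'
Scanning for runs of a's:
  Run at pos 4: 'aaaaa' (length 5) -> 1 match(es)
  Run at pos 10: 'a' (length 1) -> 0 match(es)
Matches found: ['aaa']
Total: 1

1


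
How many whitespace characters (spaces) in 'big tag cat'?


\s matches whitespace characters (spaces, tabs, etc.).
Text: 'big tag cat'
This text has 3 words separated by spaces.
Number of spaces = number of words - 1 = 3 - 1 = 2

2


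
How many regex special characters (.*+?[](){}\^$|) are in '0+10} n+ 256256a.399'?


Regex special characters are: . * + ? [ ] ( ) { } \ ^ $ |
Scanning '0+10} n+ 256256a.399':
  pos 1: '+' -> SPECIAL
  pos 4: '}' -> SPECIAL
  pos 7: '+' -> SPECIAL
  pos 16: '.' -> SPECIAL
Special chars found: ['+', '}', '+', '.']
Total: 4

4


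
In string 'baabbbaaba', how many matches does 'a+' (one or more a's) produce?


Pattern 'a+' matches one or more consecutive a's.
String: 'baabbbaaba'
Scanning for runs of a:
  Match 1: 'aa' (length 2)
  Match 2: 'aa' (length 2)
  Match 3: 'a' (length 1)
Total matches: 3

3


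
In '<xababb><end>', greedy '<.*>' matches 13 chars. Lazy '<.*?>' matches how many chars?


Greedy '<.*>' tries to match as MUCH as possible.
Lazy '<.*?>' tries to match as LITTLE as possible.

String: '<xababb><end>'
Greedy '<.*>' starts at first '<' and extends to the LAST '>': '<xababb><end>' (13 chars)
Lazy '<.*?>' starts at first '<' and stops at the FIRST '>': '<xababb>' (8 chars)

8


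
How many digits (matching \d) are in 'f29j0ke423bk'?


\d matches any digit 0-9.
Scanning 'f29j0ke423bk':
  pos 1: '2' -> DIGIT
  pos 2: '9' -> DIGIT
  pos 4: '0' -> DIGIT
  pos 7: '4' -> DIGIT
  pos 8: '2' -> DIGIT
  pos 9: '3' -> DIGIT
Digits found: ['2', '9', '0', '4', '2', '3']
Total: 6

6


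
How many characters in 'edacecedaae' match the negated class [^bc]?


Negated class [^bc] matches any char NOT in {b, c}
Scanning 'edacecedaae':
  pos 0: 'e' -> MATCH
  pos 1: 'd' -> MATCH
  pos 2: 'a' -> MATCH
  pos 3: 'c' -> no (excluded)
  pos 4: 'e' -> MATCH
  pos 5: 'c' -> no (excluded)
  pos 6: 'e' -> MATCH
  pos 7: 'd' -> MATCH
  pos 8: 'a' -> MATCH
  pos 9: 'a' -> MATCH
  pos 10: 'e' -> MATCH
Total matches: 9

9


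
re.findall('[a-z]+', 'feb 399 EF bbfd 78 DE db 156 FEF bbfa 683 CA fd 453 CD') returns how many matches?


Pattern '[a-z]+' finds one or more lowercase letters.
Text: 'feb 399 EF bbfd 78 DE db 156 FEF bbfa 683 CA fd 453 CD'
Scanning for matches:
  Match 1: 'feb'
  Match 2: 'bbfd'
  Match 3: 'db'
  Match 4: 'bbfa'
  Match 5: 'fd'
Total matches: 5

5


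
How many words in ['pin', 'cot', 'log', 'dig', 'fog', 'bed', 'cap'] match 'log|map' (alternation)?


Alternation 'log|map' matches either 'log' or 'map'.
Checking each word:
  'pin' -> no
  'cot' -> no
  'log' -> MATCH
  'dig' -> no
  'fog' -> no
  'bed' -> no
  'cap' -> no
Matches: ['log']
Count: 1

1


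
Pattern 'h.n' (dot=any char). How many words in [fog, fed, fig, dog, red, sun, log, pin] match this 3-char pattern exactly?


Pattern 'h.n' means: starts with 'h', any single char, ends with 'n'.
Checking each word (must be exactly 3 chars):
  'fog' (len=3): no
  'fed' (len=3): no
  'fig' (len=3): no
  'dog' (len=3): no
  'red' (len=3): no
  'sun' (len=3): no
  'log' (len=3): no
  'pin' (len=3): no
Matching words: []
Total: 0

0


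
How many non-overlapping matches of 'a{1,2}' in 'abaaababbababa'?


Pattern 'a{1,2}' matches between 1 and 2 consecutive a's (greedy).
String: 'abaaababbababa'
Finding runs of a's and applying greedy matching:
  Run at pos 0: 'a' (length 1)
  Run at pos 2: 'aaa' (length 3)
  Run at pos 6: 'a' (length 1)
  Run at pos 9: 'a' (length 1)
  Run at pos 11: 'a' (length 1)
  Run at pos 13: 'a' (length 1)
Matches: ['a', 'aa', 'a', 'a', 'a', 'a', 'a']
Count: 7

7


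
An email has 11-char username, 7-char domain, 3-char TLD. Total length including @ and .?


An email address has format: username@domain.tld
Username length: 11
'@' character: 1
Domain length: 7
'.' character: 1
TLD length: 3
Total = 11 + 1 + 7 + 1 + 3 = 23

23


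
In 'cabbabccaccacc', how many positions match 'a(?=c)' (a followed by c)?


Lookahead 'a(?=c)' matches 'a' only when followed by 'c'.
String: 'cabbabccaccacc'
Checking each position where char is 'a':
  pos 1: 'a' -> no (next='b')
  pos 4: 'a' -> no (next='b')
  pos 8: 'a' -> MATCH (next='c')
  pos 11: 'a' -> MATCH (next='c')
Matching positions: [8, 11]
Count: 2

2


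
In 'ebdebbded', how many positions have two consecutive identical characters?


Looking for consecutive identical characters in 'ebdebbded':
  pos 0-1: 'e' vs 'b' -> different
  pos 1-2: 'b' vs 'd' -> different
  pos 2-3: 'd' vs 'e' -> different
  pos 3-4: 'e' vs 'b' -> different
  pos 4-5: 'b' vs 'b' -> MATCH ('bb')
  pos 5-6: 'b' vs 'd' -> different
  pos 6-7: 'd' vs 'e' -> different
  pos 7-8: 'e' vs 'd' -> different
Consecutive identical pairs: ['bb']
Count: 1

1


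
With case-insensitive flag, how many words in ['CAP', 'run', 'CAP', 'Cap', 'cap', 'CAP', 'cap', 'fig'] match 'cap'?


Case-insensitive matching: compare each word's lowercase form to 'cap'.
  'CAP' -> lower='cap' -> MATCH
  'run' -> lower='run' -> no
  'CAP' -> lower='cap' -> MATCH
  'Cap' -> lower='cap' -> MATCH
  'cap' -> lower='cap' -> MATCH
  'CAP' -> lower='cap' -> MATCH
  'cap' -> lower='cap' -> MATCH
  'fig' -> lower='fig' -> no
Matches: ['CAP', 'CAP', 'Cap', 'cap', 'CAP', 'cap']
Count: 6

6


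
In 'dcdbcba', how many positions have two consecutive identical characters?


Looking for consecutive identical characters in 'dcdbcba':
  pos 0-1: 'd' vs 'c' -> different
  pos 1-2: 'c' vs 'd' -> different
  pos 2-3: 'd' vs 'b' -> different
  pos 3-4: 'b' vs 'c' -> different
  pos 4-5: 'c' vs 'b' -> different
  pos 5-6: 'b' vs 'a' -> different
Consecutive identical pairs: []
Count: 0

0


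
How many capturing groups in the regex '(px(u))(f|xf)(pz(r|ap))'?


To count capturing groups, count each '(' that starts a group.
Pattern: '(px(u))(f|xf)(pz(r|ap))'
Walking through the pattern:
  Position 0: '(' -> group #1
  Position 3: '(' -> group #2
  Position 7: '(' -> group #3
  Position 13: '(' -> group #4
  Position 16: '(' -> group #5
Total capturing groups: 5

5


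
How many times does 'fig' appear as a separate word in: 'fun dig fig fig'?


Scanning each word for exact match 'fig':
  Word 1: 'fun' -> no
  Word 2: 'dig' -> no
  Word 3: 'fig' -> MATCH
  Word 4: 'fig' -> MATCH
Total matches: 2

2


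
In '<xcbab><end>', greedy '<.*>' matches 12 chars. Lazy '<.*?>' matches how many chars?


Greedy '<.*>' tries to match as MUCH as possible.
Lazy '<.*?>' tries to match as LITTLE as possible.

String: '<xcbab><end>'
Greedy '<.*>' starts at first '<' and extends to the LAST '>': '<xcbab><end>' (12 chars)
Lazy '<.*?>' starts at first '<' and stops at the FIRST '>': '<xcbab>' (7 chars)

7


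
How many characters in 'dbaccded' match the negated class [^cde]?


Negated class [^cde] matches any char NOT in {c, d, e}
Scanning 'dbaccded':
  pos 0: 'd' -> no (excluded)
  pos 1: 'b' -> MATCH
  pos 2: 'a' -> MATCH
  pos 3: 'c' -> no (excluded)
  pos 4: 'c' -> no (excluded)
  pos 5: 'd' -> no (excluded)
  pos 6: 'e' -> no (excluded)
  pos 7: 'd' -> no (excluded)
Total matches: 2

2


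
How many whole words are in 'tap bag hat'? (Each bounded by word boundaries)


Word boundaries (\b) mark the start/end of each word.
Text: 'tap bag hat'
Splitting by whitespace:
  Word 1: 'tap'
  Word 2: 'bag'
  Word 3: 'hat'
Total whole words: 3

3


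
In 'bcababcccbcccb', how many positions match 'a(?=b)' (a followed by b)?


Lookahead 'a(?=b)' matches 'a' only when followed by 'b'.
String: 'bcababcccbcccb'
Checking each position where char is 'a':
  pos 2: 'a' -> MATCH (next='b')
  pos 4: 'a' -> MATCH (next='b')
Matching positions: [2, 4]
Count: 2

2


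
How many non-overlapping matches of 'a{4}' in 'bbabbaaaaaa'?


Pattern 'a{4}' matches exactly 4 consecutive a's (greedy, non-overlapping).
String: 'bbabbaaaaaa'
Scanning for runs of a's:
  Run at pos 2: 'a' (length 1) -> 0 match(es)
  Run at pos 5: 'aaaaaa' (length 6) -> 1 match(es)
Matches found: ['aaaa']
Total: 1

1


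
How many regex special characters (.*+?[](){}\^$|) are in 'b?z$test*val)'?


Regex special characters are: . * + ? [ ] ( ) { } \ ^ $ |
Scanning 'b?z$test*val)':
  pos 1: '?' -> SPECIAL
  pos 3: '$' -> SPECIAL
  pos 8: '*' -> SPECIAL
  pos 12: ')' -> SPECIAL
Special chars found: ['?', '$', '*', ')']
Total: 4

4


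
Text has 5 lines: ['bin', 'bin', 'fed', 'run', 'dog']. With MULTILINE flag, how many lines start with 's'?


With MULTILINE flag, ^ matches the start of each line.
Lines: ['bin', 'bin', 'fed', 'run', 'dog']
Checking which lines start with 's':
  Line 1: 'bin' -> no
  Line 2: 'bin' -> no
  Line 3: 'fed' -> no
  Line 4: 'run' -> no
  Line 5: 'dog' -> no
Matching lines: []
Count: 0

0


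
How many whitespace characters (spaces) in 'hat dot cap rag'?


\s matches whitespace characters (spaces, tabs, etc.).
Text: 'hat dot cap rag'
This text has 4 words separated by spaces.
Number of spaces = number of words - 1 = 4 - 1 = 3

3


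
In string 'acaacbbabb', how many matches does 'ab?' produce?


Pattern 'ab?' matches 'a' optionally followed by 'b'.
String: 'acaacbbabb'
Scanning left to right for 'a' then checking next char:
  Match 1: 'a' (a not followed by b)
  Match 2: 'a' (a not followed by b)
  Match 3: 'a' (a not followed by b)
  Match 4: 'ab' (a followed by b)
Total matches: 4

4


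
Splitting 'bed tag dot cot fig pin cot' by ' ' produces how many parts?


Splitting by ' ' breaks the string at each occurrence of the separator.
Text: 'bed tag dot cot fig pin cot'
Parts after split:
  Part 1: 'bed'
  Part 2: 'tag'
  Part 3: 'dot'
  Part 4: 'cot'
  Part 5: 'fig'
  Part 6: 'pin'
  Part 7: 'cot'
Total parts: 7

7


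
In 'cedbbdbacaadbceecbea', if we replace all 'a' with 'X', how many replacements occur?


re.sub('a', 'X', text) replaces every occurrence of 'a' with 'X'.
Text: 'cedbbdbacaadbceecbea'
Scanning for 'a':
  pos 7: 'a' -> replacement #1
  pos 9: 'a' -> replacement #2
  pos 10: 'a' -> replacement #3
  pos 19: 'a' -> replacement #4
Total replacements: 4

4


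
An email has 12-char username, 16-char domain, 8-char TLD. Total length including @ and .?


An email address has format: username@domain.tld
Username length: 12
'@' character: 1
Domain length: 16
'.' character: 1
TLD length: 8
Total = 12 + 1 + 16 + 1 + 8 = 38

38


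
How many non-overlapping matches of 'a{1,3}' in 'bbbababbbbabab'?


Pattern 'a{1,3}' matches between 1 and 3 consecutive a's (greedy).
String: 'bbbababbbbabab'
Finding runs of a's and applying greedy matching:
  Run at pos 3: 'a' (length 1)
  Run at pos 5: 'a' (length 1)
  Run at pos 10: 'a' (length 1)
  Run at pos 12: 'a' (length 1)
Matches: ['a', 'a', 'a', 'a']
Count: 4

4


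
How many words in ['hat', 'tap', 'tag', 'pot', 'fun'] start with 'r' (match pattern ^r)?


Pattern ^r anchors to start of word. Check which words begin with 'r':
  'hat' -> no
  'tap' -> no
  'tag' -> no
  'pot' -> no
  'fun' -> no
Matching words: []
Count: 0

0


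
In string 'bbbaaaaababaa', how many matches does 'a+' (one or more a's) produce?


Pattern 'a+' matches one or more consecutive a's.
String: 'bbbaaaaababaa'
Scanning for runs of a:
  Match 1: 'aaaaa' (length 5)
  Match 2: 'a' (length 1)
  Match 3: 'aa' (length 2)
Total matches: 3

3


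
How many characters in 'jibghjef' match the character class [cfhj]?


Character class [cfhj] matches any of: {c, f, h, j}
Scanning string 'jibghjef' character by character:
  pos 0: 'j' -> MATCH
  pos 1: 'i' -> no
  pos 2: 'b' -> no
  pos 3: 'g' -> no
  pos 4: 'h' -> MATCH
  pos 5: 'j' -> MATCH
  pos 6: 'e' -> no
  pos 7: 'f' -> MATCH
Total matches: 4

4


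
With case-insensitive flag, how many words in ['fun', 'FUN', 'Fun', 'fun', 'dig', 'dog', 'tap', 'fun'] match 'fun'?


Case-insensitive matching: compare each word's lowercase form to 'fun'.
  'fun' -> lower='fun' -> MATCH
  'FUN' -> lower='fun' -> MATCH
  'Fun' -> lower='fun' -> MATCH
  'fun' -> lower='fun' -> MATCH
  'dig' -> lower='dig' -> no
  'dog' -> lower='dog' -> no
  'tap' -> lower='tap' -> no
  'fun' -> lower='fun' -> MATCH
Matches: ['fun', 'FUN', 'Fun', 'fun', 'fun']
Count: 5

5


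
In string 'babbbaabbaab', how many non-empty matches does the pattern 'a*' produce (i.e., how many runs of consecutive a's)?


Pattern 'a*' matches zero or more a's. We want non-empty runs of consecutive a's.
String: 'babbbaabbaab'
Walking through the string to find runs of a's:
  Run 1: positions 1-1 -> 'a'
  Run 2: positions 5-6 -> 'aa'
  Run 3: positions 9-10 -> 'aa'
Non-empty runs found: ['a', 'aa', 'aa']
Count: 3

3


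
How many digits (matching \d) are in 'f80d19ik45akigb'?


\d matches any digit 0-9.
Scanning 'f80d19ik45akigb':
  pos 1: '8' -> DIGIT
  pos 2: '0' -> DIGIT
  pos 4: '1' -> DIGIT
  pos 5: '9' -> DIGIT
  pos 8: '4' -> DIGIT
  pos 9: '5' -> DIGIT
Digits found: ['8', '0', '1', '9', '4', '5']
Total: 6

6


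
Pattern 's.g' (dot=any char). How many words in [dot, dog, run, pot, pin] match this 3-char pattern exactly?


Pattern 's.g' means: starts with 's', any single char, ends with 'g'.
Checking each word (must be exactly 3 chars):
  'dot' (len=3): no
  'dog' (len=3): no
  'run' (len=3): no
  'pot' (len=3): no
  'pin' (len=3): no
Matching words: []
Total: 0

0


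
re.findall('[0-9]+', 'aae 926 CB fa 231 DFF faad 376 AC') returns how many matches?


Pattern '[0-9]+' finds one or more digits.
Text: 'aae 926 CB fa 231 DFF faad 376 AC'
Scanning for matches:
  Match 1: '926'
  Match 2: '231'
  Match 3: '376'
Total matches: 3

3


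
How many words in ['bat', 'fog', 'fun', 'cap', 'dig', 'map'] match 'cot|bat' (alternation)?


Alternation 'cot|bat' matches either 'cot' or 'bat'.
Checking each word:
  'bat' -> MATCH
  'fog' -> no
  'fun' -> no
  'cap' -> no
  'dig' -> no
  'map' -> no
Matches: ['bat']
Count: 1

1


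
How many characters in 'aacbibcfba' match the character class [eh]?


Character class [eh] matches any of: {e, h}
Scanning string 'aacbibcfba' character by character:
  pos 0: 'a' -> no
  pos 1: 'a' -> no
  pos 2: 'c' -> no
  pos 3: 'b' -> no
  pos 4: 'i' -> no
  pos 5: 'b' -> no
  pos 6: 'c' -> no
  pos 7: 'f' -> no
  pos 8: 'b' -> no
  pos 9: 'a' -> no
Total matches: 0

0


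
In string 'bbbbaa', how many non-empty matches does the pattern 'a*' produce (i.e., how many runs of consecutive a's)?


Pattern 'a*' matches zero or more a's. We want non-empty runs of consecutive a's.
String: 'bbbbaa'
Walking through the string to find runs of a's:
  Run 1: positions 4-5 -> 'aa'
Non-empty runs found: ['aa']
Count: 1

1


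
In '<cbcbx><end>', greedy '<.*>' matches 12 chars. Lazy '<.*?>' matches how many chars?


Greedy '<.*>' tries to match as MUCH as possible.
Lazy '<.*?>' tries to match as LITTLE as possible.

String: '<cbcbx><end>'
Greedy '<.*>' starts at first '<' and extends to the LAST '>': '<cbcbx><end>' (12 chars)
Lazy '<.*?>' starts at first '<' and stops at the FIRST '>': '<cbcbx>' (7 chars)

7


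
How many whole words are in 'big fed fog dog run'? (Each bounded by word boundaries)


Word boundaries (\b) mark the start/end of each word.
Text: 'big fed fog dog run'
Splitting by whitespace:
  Word 1: 'big'
  Word 2: 'fed'
  Word 3: 'fog'
  Word 4: 'dog'
  Word 5: 'run'
Total whole words: 5

5


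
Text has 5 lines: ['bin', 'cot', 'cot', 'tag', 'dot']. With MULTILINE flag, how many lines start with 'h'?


With MULTILINE flag, ^ matches the start of each line.
Lines: ['bin', 'cot', 'cot', 'tag', 'dot']
Checking which lines start with 'h':
  Line 1: 'bin' -> no
  Line 2: 'cot' -> no
  Line 3: 'cot' -> no
  Line 4: 'tag' -> no
  Line 5: 'dot' -> no
Matching lines: []
Count: 0

0


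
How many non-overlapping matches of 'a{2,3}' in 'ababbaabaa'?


Pattern 'a{2,3}' matches between 2 and 3 consecutive a's (greedy).
String: 'ababbaabaa'
Finding runs of a's and applying greedy matching:
  Run at pos 0: 'a' (length 1)
  Run at pos 2: 'a' (length 1)
  Run at pos 5: 'aa' (length 2)
  Run at pos 8: 'aa' (length 2)
Matches: ['aa', 'aa']
Count: 2

2


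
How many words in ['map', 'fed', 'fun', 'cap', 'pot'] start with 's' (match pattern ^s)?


Pattern ^s anchors to start of word. Check which words begin with 's':
  'map' -> no
  'fed' -> no
  'fun' -> no
  'cap' -> no
  'pot' -> no
Matching words: []
Count: 0

0


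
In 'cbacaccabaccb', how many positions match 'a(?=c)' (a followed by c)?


Lookahead 'a(?=c)' matches 'a' only when followed by 'c'.
String: 'cbacaccabaccb'
Checking each position where char is 'a':
  pos 2: 'a' -> MATCH (next='c')
  pos 4: 'a' -> MATCH (next='c')
  pos 7: 'a' -> no (next='b')
  pos 9: 'a' -> MATCH (next='c')
Matching positions: [2, 4, 9]
Count: 3

3


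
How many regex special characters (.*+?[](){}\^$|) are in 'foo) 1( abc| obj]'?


Regex special characters are: . * + ? [ ] ( ) { } \ ^ $ |
Scanning 'foo) 1( abc| obj]':
  pos 3: ')' -> SPECIAL
  pos 6: '(' -> SPECIAL
  pos 11: '|' -> SPECIAL
  pos 16: ']' -> SPECIAL
Special chars found: [')', '(', '|', ']']
Total: 4

4


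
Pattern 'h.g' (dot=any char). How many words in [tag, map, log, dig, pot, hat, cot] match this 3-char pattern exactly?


Pattern 'h.g' means: starts with 'h', any single char, ends with 'g'.
Checking each word (must be exactly 3 chars):
  'tag' (len=3): no
  'map' (len=3): no
  'log' (len=3): no
  'dig' (len=3): no
  'pot' (len=3): no
  'hat' (len=3): no
  'cot' (len=3): no
Matching words: []
Total: 0

0


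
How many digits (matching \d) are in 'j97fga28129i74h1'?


\d matches any digit 0-9.
Scanning 'j97fga28129i74h1':
  pos 1: '9' -> DIGIT
  pos 2: '7' -> DIGIT
  pos 6: '2' -> DIGIT
  pos 7: '8' -> DIGIT
  pos 8: '1' -> DIGIT
  pos 9: '2' -> DIGIT
  pos 10: '9' -> DIGIT
  pos 12: '7' -> DIGIT
  pos 13: '4' -> DIGIT
  pos 15: '1' -> DIGIT
Digits found: ['9', '7', '2', '8', '1', '2', '9', '7', '4', '1']
Total: 10

10


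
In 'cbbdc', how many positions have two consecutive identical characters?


Looking for consecutive identical characters in 'cbbdc':
  pos 0-1: 'c' vs 'b' -> different
  pos 1-2: 'b' vs 'b' -> MATCH ('bb')
  pos 2-3: 'b' vs 'd' -> different
  pos 3-4: 'd' vs 'c' -> different
Consecutive identical pairs: ['bb']
Count: 1

1


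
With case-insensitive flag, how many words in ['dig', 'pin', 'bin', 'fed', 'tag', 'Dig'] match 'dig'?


Case-insensitive matching: compare each word's lowercase form to 'dig'.
  'dig' -> lower='dig' -> MATCH
  'pin' -> lower='pin' -> no
  'bin' -> lower='bin' -> no
  'fed' -> lower='fed' -> no
  'tag' -> lower='tag' -> no
  'Dig' -> lower='dig' -> MATCH
Matches: ['dig', 'Dig']
Count: 2

2


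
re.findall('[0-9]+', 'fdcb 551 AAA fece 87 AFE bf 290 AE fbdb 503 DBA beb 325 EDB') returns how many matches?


Pattern '[0-9]+' finds one or more digits.
Text: 'fdcb 551 AAA fece 87 AFE bf 290 AE fbdb 503 DBA beb 325 EDB'
Scanning for matches:
  Match 1: '551'
  Match 2: '87'
  Match 3: '290'
  Match 4: '503'
  Match 5: '325'
Total matches: 5

5


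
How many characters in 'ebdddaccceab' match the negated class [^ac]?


Negated class [^ac] matches any char NOT in {a, c}
Scanning 'ebdddaccceab':
  pos 0: 'e' -> MATCH
  pos 1: 'b' -> MATCH
  pos 2: 'd' -> MATCH
  pos 3: 'd' -> MATCH
  pos 4: 'd' -> MATCH
  pos 5: 'a' -> no (excluded)
  pos 6: 'c' -> no (excluded)
  pos 7: 'c' -> no (excluded)
  pos 8: 'c' -> no (excluded)
  pos 9: 'e' -> MATCH
  pos 10: 'a' -> no (excluded)
  pos 11: 'b' -> MATCH
Total matches: 7

7


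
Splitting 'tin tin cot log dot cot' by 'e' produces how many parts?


Splitting by 'e' breaks the string at each occurrence of the separator.
Text: 'tin tin cot log dot cot'
Parts after split:
  Part 1: 'tin tin cot log dot cot'
Total parts: 1

1


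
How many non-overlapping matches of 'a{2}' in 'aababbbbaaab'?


Pattern 'a{2}' matches exactly 2 consecutive a's (greedy, non-overlapping).
String: 'aababbbbaaab'
Scanning for runs of a's:
  Run at pos 0: 'aa' (length 2) -> 1 match(es)
  Run at pos 3: 'a' (length 1) -> 0 match(es)
  Run at pos 8: 'aaa' (length 3) -> 1 match(es)
Matches found: ['aa', 'aa']
Total: 2

2


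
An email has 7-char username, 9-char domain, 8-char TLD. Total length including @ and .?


An email address has format: username@domain.tld
Username length: 7
'@' character: 1
Domain length: 9
'.' character: 1
TLD length: 8
Total = 7 + 1 + 9 + 1 + 8 = 26

26


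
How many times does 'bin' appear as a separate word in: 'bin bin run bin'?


Scanning each word for exact match 'bin':
  Word 1: 'bin' -> MATCH
  Word 2: 'bin' -> MATCH
  Word 3: 'run' -> no
  Word 4: 'bin' -> MATCH
Total matches: 3

3


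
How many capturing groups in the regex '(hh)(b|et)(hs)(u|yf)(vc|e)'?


To count capturing groups, count each '(' that starts a group.
Pattern: '(hh)(b|et)(hs)(u|yf)(vc|e)'
Walking through the pattern:
  Position 0: '(' -> group #1
  Position 4: '(' -> group #2
  Position 10: '(' -> group #3
  Position 14: '(' -> group #4
  Position 20: '(' -> group #5
Total capturing groups: 5

5


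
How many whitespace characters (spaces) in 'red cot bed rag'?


\s matches whitespace characters (spaces, tabs, etc.).
Text: 'red cot bed rag'
This text has 4 words separated by spaces.
Number of spaces = number of words - 1 = 4 - 1 = 3

3


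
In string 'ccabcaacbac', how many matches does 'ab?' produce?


Pattern 'ab?' matches 'a' optionally followed by 'b'.
String: 'ccabcaacbac'
Scanning left to right for 'a' then checking next char:
  Match 1: 'ab' (a followed by b)
  Match 2: 'a' (a not followed by b)
  Match 3: 'a' (a not followed by b)
  Match 4: 'a' (a not followed by b)
Total matches: 4

4


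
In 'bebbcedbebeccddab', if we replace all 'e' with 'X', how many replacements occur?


re.sub('e', 'X', text) replaces every occurrence of 'e' with 'X'.
Text: 'bebbcedbebeccddab'
Scanning for 'e':
  pos 1: 'e' -> replacement #1
  pos 5: 'e' -> replacement #2
  pos 8: 'e' -> replacement #3
  pos 10: 'e' -> replacement #4
Total replacements: 4

4


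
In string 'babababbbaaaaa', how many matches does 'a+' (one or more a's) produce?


Pattern 'a+' matches one or more consecutive a's.
String: 'babababbbaaaaa'
Scanning for runs of a:
  Match 1: 'a' (length 1)
  Match 2: 'a' (length 1)
  Match 3: 'a' (length 1)
  Match 4: 'aaaaa' (length 5)
Total matches: 4

4


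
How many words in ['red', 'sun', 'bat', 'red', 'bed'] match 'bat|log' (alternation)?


Alternation 'bat|log' matches either 'bat' or 'log'.
Checking each word:
  'red' -> no
  'sun' -> no
  'bat' -> MATCH
  'red' -> no
  'bed' -> no
Matches: ['bat']
Count: 1

1


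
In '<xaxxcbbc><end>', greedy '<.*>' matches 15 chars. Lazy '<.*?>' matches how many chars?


Greedy '<.*>' tries to match as MUCH as possible.
Lazy '<.*?>' tries to match as LITTLE as possible.

String: '<xaxxcbbc><end>'
Greedy '<.*>' starts at first '<' and extends to the LAST '>': '<xaxxcbbc><end>' (15 chars)
Lazy '<.*?>' starts at first '<' and stops at the FIRST '>': '<xaxxcbbc>' (10 chars)

10


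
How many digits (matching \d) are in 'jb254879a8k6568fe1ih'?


\d matches any digit 0-9.
Scanning 'jb254879a8k6568fe1ih':
  pos 2: '2' -> DIGIT
  pos 3: '5' -> DIGIT
  pos 4: '4' -> DIGIT
  pos 5: '8' -> DIGIT
  pos 6: '7' -> DIGIT
  pos 7: '9' -> DIGIT
  pos 9: '8' -> DIGIT
  pos 11: '6' -> DIGIT
  pos 12: '5' -> DIGIT
  pos 13: '6' -> DIGIT
  pos 14: '8' -> DIGIT
  pos 17: '1' -> DIGIT
Digits found: ['2', '5', '4', '8', '7', '9', '8', '6', '5', '6', '8', '1']
Total: 12

12


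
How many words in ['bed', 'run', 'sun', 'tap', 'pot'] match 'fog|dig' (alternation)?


Alternation 'fog|dig' matches either 'fog' or 'dig'.
Checking each word:
  'bed' -> no
  'run' -> no
  'sun' -> no
  'tap' -> no
  'pot' -> no
Matches: []
Count: 0

0


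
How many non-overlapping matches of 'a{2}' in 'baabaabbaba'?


Pattern 'a{2}' matches exactly 2 consecutive a's (greedy, non-overlapping).
String: 'baabaabbaba'
Scanning for runs of a's:
  Run at pos 1: 'aa' (length 2) -> 1 match(es)
  Run at pos 4: 'aa' (length 2) -> 1 match(es)
  Run at pos 8: 'a' (length 1) -> 0 match(es)
  Run at pos 10: 'a' (length 1) -> 0 match(es)
Matches found: ['aa', 'aa']
Total: 2

2


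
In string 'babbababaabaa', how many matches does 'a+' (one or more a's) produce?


Pattern 'a+' matches one or more consecutive a's.
String: 'babbababaabaa'
Scanning for runs of a:
  Match 1: 'a' (length 1)
  Match 2: 'a' (length 1)
  Match 3: 'a' (length 1)
  Match 4: 'aa' (length 2)
  Match 5: 'aa' (length 2)
Total matches: 5

5


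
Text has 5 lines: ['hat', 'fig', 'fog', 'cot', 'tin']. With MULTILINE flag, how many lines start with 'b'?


With MULTILINE flag, ^ matches the start of each line.
Lines: ['hat', 'fig', 'fog', 'cot', 'tin']
Checking which lines start with 'b':
  Line 1: 'hat' -> no
  Line 2: 'fig' -> no
  Line 3: 'fog' -> no
  Line 4: 'cot' -> no
  Line 5: 'tin' -> no
Matching lines: []
Count: 0

0


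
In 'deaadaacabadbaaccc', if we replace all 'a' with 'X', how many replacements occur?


re.sub('a', 'X', text) replaces every occurrence of 'a' with 'X'.
Text: 'deaadaacabadbaaccc'
Scanning for 'a':
  pos 2: 'a' -> replacement #1
  pos 3: 'a' -> replacement #2
  pos 5: 'a' -> replacement #3
  pos 6: 'a' -> replacement #4
  pos 8: 'a' -> replacement #5
  pos 10: 'a' -> replacement #6
  pos 13: 'a' -> replacement #7
  pos 14: 'a' -> replacement #8
Total replacements: 8

8


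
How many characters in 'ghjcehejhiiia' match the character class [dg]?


Character class [dg] matches any of: {d, g}
Scanning string 'ghjcehejhiiia' character by character:
  pos 0: 'g' -> MATCH
  pos 1: 'h' -> no
  pos 2: 'j' -> no
  pos 3: 'c' -> no
  pos 4: 'e' -> no
  pos 5: 'h' -> no
  pos 6: 'e' -> no
  pos 7: 'j' -> no
  pos 8: 'h' -> no
  pos 9: 'i' -> no
  pos 10: 'i' -> no
  pos 11: 'i' -> no
  pos 12: 'a' -> no
Total matches: 1

1


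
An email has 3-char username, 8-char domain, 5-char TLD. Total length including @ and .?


An email address has format: username@domain.tld
Username length: 3
'@' character: 1
Domain length: 8
'.' character: 1
TLD length: 5
Total = 3 + 1 + 8 + 1 + 5 = 18

18


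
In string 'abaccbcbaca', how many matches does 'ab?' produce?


Pattern 'ab?' matches 'a' optionally followed by 'b'.
String: 'abaccbcbaca'
Scanning left to right for 'a' then checking next char:
  Match 1: 'ab' (a followed by b)
  Match 2: 'a' (a not followed by b)
  Match 3: 'a' (a not followed by b)
  Match 4: 'a' (a not followed by b)
Total matches: 4

4


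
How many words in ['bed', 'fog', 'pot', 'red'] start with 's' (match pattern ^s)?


Pattern ^s anchors to start of word. Check which words begin with 's':
  'bed' -> no
  'fog' -> no
  'pot' -> no
  'red' -> no
Matching words: []
Count: 0

0


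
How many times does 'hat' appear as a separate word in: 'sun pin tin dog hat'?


Scanning each word for exact match 'hat':
  Word 1: 'sun' -> no
  Word 2: 'pin' -> no
  Word 3: 'tin' -> no
  Word 4: 'dog' -> no
  Word 5: 'hat' -> MATCH
Total matches: 1

1
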